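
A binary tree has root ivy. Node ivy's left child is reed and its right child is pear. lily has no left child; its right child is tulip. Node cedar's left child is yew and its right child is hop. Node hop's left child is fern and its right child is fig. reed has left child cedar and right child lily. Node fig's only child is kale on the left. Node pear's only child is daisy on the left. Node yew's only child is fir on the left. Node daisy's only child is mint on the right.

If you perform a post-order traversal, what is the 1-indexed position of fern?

Post-order visits the left subtree, then the right subtree, then the node.
At ivy: go left to reed.
  At reed: go left to cedar.
    At cedar: go left to yew.
      At yew: go left to fir.
        fir is a leaf — visit fir.
      At yew: no right child.
      Visit yew.
    At cedar: go right to hop.
      At hop: go left to fern.
        fern is a leaf — visit fern.
      At hop: go right to fig.
        At fig: go left to kale.
          kale is a leaf — visit kale.
        At fig: no right child.
        Visit fig.
      Visit hop.
    Visit cedar.
  At reed: go right to lily.
    At lily: no left child.
    At lily: go right to tulip.
      tulip is a leaf — visit tulip.
    Visit lily.
  Visit reed.
At ivy: go right to pear.
  At pear: go left to daisy.
    At daisy: no left child.
    At daisy: go right to mint.
      mint is a leaf — visit mint.
    Visit daisy.
  At pear: no right child.
  Visit pear.
Visit ivy.
Full post-order sequence: fir, yew, fern, kale, fig, hop, cedar, tulip, lily, reed, mint, daisy, pear, ivy.

3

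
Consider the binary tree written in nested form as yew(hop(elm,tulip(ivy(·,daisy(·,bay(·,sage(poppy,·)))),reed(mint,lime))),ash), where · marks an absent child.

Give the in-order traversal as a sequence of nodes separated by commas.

In-order visits the left subtree, then the node, then the right subtree.
At yew: go left to hop.
  At hop: go left to elm.
    elm is a leaf — visit elm.
  Visit hop.
  At hop: go right to tulip.
    At tulip: go left to ivy.
      At ivy: no left child.
      Visit ivy.
      At ivy: go right to daisy.
        At daisy: no left child.
        Visit daisy.
        At daisy: go right to bay.
          At bay: no left child.
          Visit bay.
          At bay: go right to sage.
            At sage: go left to poppy.
              poppy is a leaf — visit poppy.
            Visit sage.
            At sage: no right child.
    Visit tulip.
    At tulip: go right to reed.
      At reed: go left to mint.
        mint is a leaf — visit mint.
      Visit reed.
      At reed: go right to lime.
        lime is a leaf — visit lime.
Visit yew.
At yew: go right to ash.
  ash is a leaf — visit ash.

elm, hop, ivy, daisy, bay, poppy, sage, tulip, mint, reed, lime, yew, ash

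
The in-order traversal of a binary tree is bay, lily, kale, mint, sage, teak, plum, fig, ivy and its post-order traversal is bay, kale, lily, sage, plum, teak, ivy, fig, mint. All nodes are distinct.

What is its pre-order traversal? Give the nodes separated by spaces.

The last element of post-order is the root; it splits in-order into left and right subtrees.
Root mint: left subtree has 3 nodes {bay, lily, kale}, right has 5 {sage, teak, plum, fig, ivy}.
  Root lily: left subtree has 1 node {bay}, right has 1 {kale}.
  Root fig: left subtree has 3 nodes {sage, teak, plum}, right has 1 {ivy}.
    Root teak: left subtree has 1 node {sage}, right has 1 {plum}.

mint lily bay kale fig teak sage plum ivy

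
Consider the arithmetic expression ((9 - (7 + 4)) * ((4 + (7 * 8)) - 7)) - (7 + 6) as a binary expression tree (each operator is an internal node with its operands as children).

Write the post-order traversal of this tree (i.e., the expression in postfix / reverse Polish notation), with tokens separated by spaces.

Post-order on an expression tree gives postfix notation: for each operator, emit left operand, right operand, then the operator.

9 7 4 + - 4 7 8 * + 7 - * 7 6 + -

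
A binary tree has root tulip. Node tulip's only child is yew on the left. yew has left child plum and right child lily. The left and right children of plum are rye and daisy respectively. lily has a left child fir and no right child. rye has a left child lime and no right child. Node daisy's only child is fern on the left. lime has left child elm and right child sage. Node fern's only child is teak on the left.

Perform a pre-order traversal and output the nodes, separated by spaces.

tulip yew plum rye lime elm sage daisy fern teak lily fir

Pre-order visits the node, then its left subtree, then its right subtree.
Visit tulip.
At tulip: go left to yew.
  Visit yew.
  At yew: go left to plum.
    Visit plum.
    At plum: go left to rye.
      Visit rye.
      At rye: go left to lime.
        Visit lime.
        At lime: go left to elm.
          elm is a leaf — visit elm.
        At lime: go right to sage.
          sage is a leaf — visit sage.
      At rye: no right child.
    At plum: go right to daisy.
      Visit daisy.
      At daisy: go left to fern.
        Visit fern.
        At fern: go left to teak.
          teak is a leaf — visit teak.
        At fern: no right child.
      At daisy: no right child.
  At yew: go right to lily.
    Visit lily.
    At lily: go left to fir.
      fir is a leaf — visit fir.
    At lily: no right child.
At tulip: no right child.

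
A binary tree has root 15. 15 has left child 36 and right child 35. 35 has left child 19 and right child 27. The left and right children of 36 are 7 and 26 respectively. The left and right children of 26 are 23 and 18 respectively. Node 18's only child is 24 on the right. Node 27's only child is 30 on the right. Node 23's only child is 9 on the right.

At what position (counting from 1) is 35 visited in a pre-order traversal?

9

Pre-order visits the node, then its left subtree, then its right subtree.
Visit 15.
At 15: go left to 36.
  Visit 36.
  At 36: go left to 7.
    7 is a leaf — visit 7.
  At 36: go right to 26.
    Visit 26.
    At 26: go left to 23.
      Visit 23.
      At 23: no left child.
      At 23: go right to 9.
        9 is a leaf — visit 9.
    At 26: go right to 18.
      Visit 18.
      At 18: no left child.
      At 18: go right to 24.
        24 is a leaf — visit 24.
At 15: go right to 35.
  Visit 35.
  At 35: go left to 19.
    19 is a leaf — visit 19.
  At 35: go right to 27.
    Visit 27.
    At 27: no left child.
    At 27: go right to 30.
      30 is a leaf — visit 30.
Full pre-order sequence: 15, 36, 7, 26, 23, 9, 18, 24, 35, 19, 27, 30.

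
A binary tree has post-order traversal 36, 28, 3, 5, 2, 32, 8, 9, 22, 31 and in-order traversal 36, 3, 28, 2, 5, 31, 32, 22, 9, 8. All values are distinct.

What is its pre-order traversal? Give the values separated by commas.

31, 2, 3, 36, 28, 5, 22, 32, 9, 8

The last element of post-order is the root; it splits in-order into left and right subtrees.
Root 31: left subtree has 5 nodes {36, 3, 28, 2, 5}, right has 4 {32, 22, 9, 8}.
  Root 2: left subtree has 3 nodes {36, 3, 28}, right has 1 {5}.
    Root 3: left subtree has 1 node {36}, right has 1 {28}.
  Root 22: left subtree has 1 node {32}, right has 2 {9, 8}.
    Root 9: left subtree has 0 nodes { }, right has 1 {8}.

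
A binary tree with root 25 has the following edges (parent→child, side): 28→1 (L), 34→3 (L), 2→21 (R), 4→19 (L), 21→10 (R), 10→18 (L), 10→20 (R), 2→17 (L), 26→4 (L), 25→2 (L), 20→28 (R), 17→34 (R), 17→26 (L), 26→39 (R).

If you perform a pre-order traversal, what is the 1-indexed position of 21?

10

Pre-order visits the node, then its left subtree, then its right subtree.
Visit 25.
At 25: go left to 2.
  Visit 2.
  At 2: go left to 17.
    Visit 17.
    At 17: go left to 26.
      Visit 26.
      At 26: go left to 4.
        Visit 4.
        At 4: go left to 19.
          19 is a leaf — visit 19.
        At 4: no right child.
      At 26: go right to 39.
        39 is a leaf — visit 39.
    At 17: go right to 34.
      Visit 34.
      At 34: go left to 3.
        3 is a leaf — visit 3.
      At 34: no right child.
  At 2: go right to 21.
    Visit 21.
    At 21: no left child.
    At 21: go right to 10.
      Visit 10.
      At 10: go left to 18.
        18 is a leaf — visit 18.
      At 10: go right to 20.
        Visit 20.
        At 20: no left child.
        At 20: go right to 28.
          Visit 28.
          At 28: go left to 1.
            1 is a leaf — visit 1.
          At 28: no right child.
At 25: no right child.
Full pre-order sequence: 25, 2, 17, 26, 4, 19, 39, 34, 3, 21, 10, 18, 20, 28, 1.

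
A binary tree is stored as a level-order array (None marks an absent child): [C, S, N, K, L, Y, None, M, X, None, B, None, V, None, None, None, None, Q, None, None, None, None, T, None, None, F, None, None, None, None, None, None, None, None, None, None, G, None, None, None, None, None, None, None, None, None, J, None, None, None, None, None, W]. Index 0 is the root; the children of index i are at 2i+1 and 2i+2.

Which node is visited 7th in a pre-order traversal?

Pre-order visits the node, then its left subtree, then its right subtree.
Visit C.
At C: go left to S.
  Visit S.
  At S: go left to K.
    Visit K.
    At K: go left to M.
      M is a leaf — visit M.
    At K: go right to X.
      Visit X.
      At X: go left to Q.
        Visit Q.
        At Q: no left child.
        At Q: go right to G.
          G is a leaf — visit G.
      At X: no right child.
  At S: go right to L.
    Visit L.
    At L: no left child.
    At L: go right to B.
      Visit B.
      At B: no left child.
      At B: go right to T.
        Visit T.
        At T: no left child.
        At T: go right to J.
          J is a leaf — visit J.
At C: go right to N.
  Visit N.
  At N: go left to Y.
    Visit Y.
    At Y: no left child.
    At Y: go right to V.
      Visit V.
      At V: go left to F.
        Visit F.
        At F: no left child.
        At F: go right to W.
          W is a leaf — visit W.
      At V: no right child.
  At N: no right child.
Full pre-order sequence: C, S, K, M, X, Q, G, L, B, T, J, N, Y, V, F, W.

G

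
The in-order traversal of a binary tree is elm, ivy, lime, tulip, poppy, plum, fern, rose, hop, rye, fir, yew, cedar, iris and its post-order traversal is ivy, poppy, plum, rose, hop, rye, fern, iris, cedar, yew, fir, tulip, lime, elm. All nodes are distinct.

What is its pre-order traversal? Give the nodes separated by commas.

elm, lime, ivy, tulip, fir, fern, plum, poppy, rye, hop, rose, yew, cedar, iris

The last element of post-order is the root; it splits in-order into left and right subtrees.
Root elm: left subtree has 0 nodes { }, right has 13 {ivy, lime, tulip, poppy, plum, fern, rose, hop, rye, fir, yew, cedar, iris}.
  Root lime: left subtree has 1 node {ivy}, right has 11 {tulip, poppy, plum, fern, rose, hop, rye, fir, yew, cedar, iris}.
    Root tulip: left subtree has 0 nodes { }, right has 10 {poppy, plum, fern, rose, hop, rye, fir, yew, cedar, iris}.
      Root fir: left subtree has 6 nodes {poppy, plum, fern, rose, hop, rye}, right has 3 {yew, cedar, iris}.
        Root fern: left subtree has 2 nodes {poppy, plum}, right has 3 {rose, hop, rye}.
          Root plum: left subtree has 1 node {poppy}, right has 0 { }.
          Root rye: left subtree has 2 nodes {rose, hop}, right has 0 { }.
            Root hop: left subtree has 1 node {rose}, right has 0 { }.
        Root yew: left subtree has 0 nodes { }, right has 2 {cedar, iris}.
          Root cedar: left subtree has 0 nodes { }, right has 1 {iris}.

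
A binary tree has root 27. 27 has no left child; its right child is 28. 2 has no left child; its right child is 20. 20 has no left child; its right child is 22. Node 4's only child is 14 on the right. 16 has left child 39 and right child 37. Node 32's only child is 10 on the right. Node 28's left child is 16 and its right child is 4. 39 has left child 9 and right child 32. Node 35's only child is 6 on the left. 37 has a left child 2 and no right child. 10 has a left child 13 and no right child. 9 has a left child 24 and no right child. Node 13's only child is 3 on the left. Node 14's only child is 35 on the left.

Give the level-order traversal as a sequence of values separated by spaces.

27 28 16 4 39 37 14 9 32 2 35 24 10 20 6 13 22 3

Level-order visits nodes level by level from the root, left to right within each level.
Level 0: 27
Level 1: 28
Level 2: 16, 4
Level 3: 39, 37, 14
Level 4: 9, 32, 2, 35
Level 5: 24, 10, 20, 6
Level 6: 13, 22
Level 7: 3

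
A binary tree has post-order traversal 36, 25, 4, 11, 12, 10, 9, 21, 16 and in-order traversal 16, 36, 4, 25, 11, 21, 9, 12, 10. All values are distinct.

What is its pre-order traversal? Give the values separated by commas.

16, 21, 11, 4, 36, 25, 9, 10, 12

The last element of post-order is the root; it splits in-order into left and right subtrees.
Root 16: left subtree has 0 nodes { }, right has 8 {36, 4, 25, 11, 21, 9, 12, 10}.
  Root 21: left subtree has 4 nodes {36, 4, 25, 11}, right has 3 {9, 12, 10}.
    Root 11: left subtree has 3 nodes {36, 4, 25}, right has 0 { }.
      Root 4: left subtree has 1 node {36}, right has 1 {25}.
    Root 9: left subtree has 0 nodes { }, right has 2 {12, 10}.
      Root 10: left subtree has 1 node {12}, right has 0 { }.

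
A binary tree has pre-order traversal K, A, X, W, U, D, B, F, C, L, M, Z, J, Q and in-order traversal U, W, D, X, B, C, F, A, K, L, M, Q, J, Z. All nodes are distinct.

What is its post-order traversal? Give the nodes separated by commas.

U, D, W, C, F, B, X, A, Q, J, Z, M, L, K

The first element of pre-order is the root; it splits in-order into left and right subtrees.
Root K: left subtree has 8 nodes {U, W, D, X, B, C, F, A}, right has 5 {L, M, Q, J, Z}.
  Root A: left subtree has 7 nodes {U, W, D, X, B, C, F}, right has 0 { }.
    Root X: left subtree has 3 nodes {U, W, D}, right has 3 {B, C, F}.
      Root W: left subtree has 1 node {U}, right has 1 {D}.
      Root B: left subtree has 0 nodes { }, right has 2 {C, F}.
        Root F: left subtree has 1 node {C}, right has 0 { }.
  Root L: left subtree has 0 nodes { }, right has 4 {M, Q, J, Z}.
    Root M: left subtree has 0 nodes { }, right has 3 {Q, J, Z}.
      Root Z: left subtree has 2 nodes {Q, J}, right has 0 { }.
        Root J: left subtree has 1 node {Q}, right has 0 { }.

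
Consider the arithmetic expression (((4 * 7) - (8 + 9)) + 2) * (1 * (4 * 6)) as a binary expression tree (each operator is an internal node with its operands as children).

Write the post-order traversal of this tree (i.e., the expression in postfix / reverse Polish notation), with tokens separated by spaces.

4 7 * 8 9 + - 2 + 1 4 6 * * *

Post-order on an expression tree gives postfix notation: for each operator, emit left operand, right operand, then the operator.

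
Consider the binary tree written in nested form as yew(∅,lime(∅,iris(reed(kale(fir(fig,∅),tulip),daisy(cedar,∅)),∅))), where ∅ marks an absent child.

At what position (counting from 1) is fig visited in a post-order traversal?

Post-order visits the left subtree, then the right subtree, then the node.
At yew: no left child.
At yew: go right to lime.
  At lime: no left child.
  At lime: go right to iris.
    At iris: go left to reed.
      At reed: go left to kale.
        At kale: go left to fir.
          At fir: go left to fig.
            fig is a leaf — visit fig.
          At fir: no right child.
          Visit fir.
        At kale: go right to tulip.
          tulip is a leaf — visit tulip.
        Visit kale.
      At reed: go right to daisy.
        At daisy: go left to cedar.
          cedar is a leaf — visit cedar.
        At daisy: no right child.
        Visit daisy.
      Visit reed.
    At iris: no right child.
    Visit iris.
  Visit lime.
Visit yew.
Full post-order sequence: fig, fir, tulip, kale, cedar, daisy, reed, iris, lime, yew.

1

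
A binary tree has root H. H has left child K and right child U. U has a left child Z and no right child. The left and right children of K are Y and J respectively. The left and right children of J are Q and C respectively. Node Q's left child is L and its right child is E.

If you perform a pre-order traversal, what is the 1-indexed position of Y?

3

Pre-order visits the node, then its left subtree, then its right subtree.
Visit H.
At H: go left to K.
  Visit K.
  At K: go left to Y.
    Y is a leaf — visit Y.
  At K: go right to J.
    Visit J.
    At J: go left to Q.
      Visit Q.
      At Q: go left to L.
        L is a leaf — visit L.
      At Q: go right to E.
        E is a leaf — visit E.
    At J: go right to C.
      C is a leaf — visit C.
At H: go right to U.
  Visit U.
  At U: go left to Z.
    Z is a leaf — visit Z.
  At U: no right child.
Full pre-order sequence: H, K, Y, J, Q, L, E, C, U, Z.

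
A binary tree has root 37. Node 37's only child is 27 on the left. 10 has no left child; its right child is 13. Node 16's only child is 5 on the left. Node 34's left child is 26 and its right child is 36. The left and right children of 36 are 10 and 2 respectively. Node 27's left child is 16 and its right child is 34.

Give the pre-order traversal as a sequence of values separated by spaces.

37 27 16 5 34 26 36 10 13 2

Pre-order visits the node, then its left subtree, then its right subtree.
Visit 37.
At 37: go left to 27.
  Visit 27.
  At 27: go left to 16.
    Visit 16.
    At 16: go left to 5.
      5 is a leaf — visit 5.
    At 16: no right child.
  At 27: go right to 34.
    Visit 34.
    At 34: go left to 26.
      26 is a leaf — visit 26.
    At 34: go right to 36.
      Visit 36.
      At 36: go left to 10.
        Visit 10.
        At 10: no left child.
        At 10: go right to 13.
          13 is a leaf — visit 13.
      At 36: go right to 2.
        2 is a leaf — visit 2.
At 37: no right child.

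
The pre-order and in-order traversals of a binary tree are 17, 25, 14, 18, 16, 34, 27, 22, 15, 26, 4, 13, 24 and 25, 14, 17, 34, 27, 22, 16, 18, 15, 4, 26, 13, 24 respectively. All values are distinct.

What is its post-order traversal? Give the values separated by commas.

14, 25, 22, 27, 34, 16, 4, 24, 13, 26, 15, 18, 17

The first element of pre-order is the root; it splits in-order into left and right subtrees.
Root 17: left subtree has 2 nodes {25, 14}, right has 10 {34, 27, 22, 16, 18, 15, 4, 26, 13, 24}.
  Root 25: left subtree has 0 nodes { }, right has 1 {14}.
  Root 18: left subtree has 4 nodes {34, 27, 22, 16}, right has 5 {15, 4, 26, 13, 24}.
    Root 16: left subtree has 3 nodes {34, 27, 22}, right has 0 { }.
      Root 34: left subtree has 0 nodes { }, right has 2 {27, 22}.
        Root 27: left subtree has 0 nodes { }, right has 1 {22}.
    Root 15: left subtree has 0 nodes { }, right has 4 {4, 26, 13, 24}.
      Root 26: left subtree has 1 node {4}, right has 2 {13, 24}.
        Root 13: left subtree has 0 nodes { }, right has 1 {24}.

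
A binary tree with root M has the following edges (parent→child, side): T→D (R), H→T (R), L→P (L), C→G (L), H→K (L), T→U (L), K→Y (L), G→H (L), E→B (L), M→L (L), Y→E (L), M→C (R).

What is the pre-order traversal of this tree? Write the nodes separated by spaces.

Pre-order visits the node, then its left subtree, then its right subtree.
Visit M.
At M: go left to L.
  Visit L.
  At L: go left to P.
    P is a leaf — visit P.
  At L: no right child.
At M: go right to C.
  Visit C.
  At C: go left to G.
    Visit G.
    At G: go left to H.
      Visit H.
      At H: go left to K.
        Visit K.
        At K: go left to Y.
          Visit Y.
          At Y: go left to E.
            Visit E.
            At E: go left to B.
              B is a leaf — visit B.
            At E: no right child.
          At Y: no right child.
        At K: no right child.
      At H: go right to T.
        Visit T.
        At T: go left to U.
          U is a leaf — visit U.
        At T: go right to D.
          D is a leaf — visit D.
    At G: no right child.
  At C: no right child.

M L P C G H K Y E B T U D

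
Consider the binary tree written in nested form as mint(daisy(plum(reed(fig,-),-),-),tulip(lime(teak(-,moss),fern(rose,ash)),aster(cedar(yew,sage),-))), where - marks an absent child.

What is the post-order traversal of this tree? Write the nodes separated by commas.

fig, reed, plum, daisy, moss, teak, rose, ash, fern, lime, yew, sage, cedar, aster, tulip, mint

Post-order visits the left subtree, then the right subtree, then the node.
At mint: go left to daisy.
  At daisy: go left to plum.
    At plum: go left to reed.
      At reed: go left to fig.
        fig is a leaf — visit fig.
      At reed: no right child.
      Visit reed.
    At plum: no right child.
    Visit plum.
  At daisy: no right child.
  Visit daisy.
At mint: go right to tulip.
  At tulip: go left to lime.
    At lime: go left to teak.
      At teak: no left child.
      At teak: go right to moss.
        moss is a leaf — visit moss.
      Visit teak.
    At lime: go right to fern.
      At fern: go left to rose.
        rose is a leaf — visit rose.
      At fern: go right to ash.
        ash is a leaf — visit ash.
      Visit fern.
    Visit lime.
  At tulip: go right to aster.
    At aster: go left to cedar.
      At cedar: go left to yew.
        yew is a leaf — visit yew.
      At cedar: go right to sage.
        sage is a leaf — visit sage.
      Visit cedar.
    At aster: no right child.
    Visit aster.
  Visit tulip.
Visit mint.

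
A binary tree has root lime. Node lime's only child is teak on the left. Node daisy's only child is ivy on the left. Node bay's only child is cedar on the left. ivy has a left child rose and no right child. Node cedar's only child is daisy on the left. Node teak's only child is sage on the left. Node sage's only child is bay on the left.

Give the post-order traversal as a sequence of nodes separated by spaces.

rose ivy daisy cedar bay sage teak lime

Post-order visits the left subtree, then the right subtree, then the node.
At lime: go left to teak.
  At teak: go left to sage.
    At sage: go left to bay.
      At bay: go left to cedar.
        At cedar: go left to daisy.
          At daisy: go left to ivy.
            At ivy: go left to rose.
              rose is a leaf — visit rose.
            At ivy: no right child.
            Visit ivy.
          At daisy: no right child.
          Visit daisy.
        At cedar: no right child.
        Visit cedar.
      At bay: no right child.
      Visit bay.
    At sage: no right child.
    Visit sage.
  At teak: no right child.
  Visit teak.
At lime: no right child.
Visit lime.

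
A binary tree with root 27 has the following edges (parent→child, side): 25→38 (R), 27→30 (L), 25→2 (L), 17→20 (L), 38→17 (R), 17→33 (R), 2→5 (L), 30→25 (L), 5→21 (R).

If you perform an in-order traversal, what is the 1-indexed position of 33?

8

In-order visits the left subtree, then the node, then the right subtree.
At 27: go left to 30.
  At 30: go left to 25.
    At 25: go left to 2.
      At 2: go left to 5.
        At 5: no left child.
        Visit 5.
        At 5: go right to 21.
          21 is a leaf — visit 21.
      Visit 2.
      At 2: no right child.
    Visit 25.
    At 25: go right to 38.
      At 38: no left child.
      Visit 38.
      At 38: go right to 17.
        At 17: go left to 20.
          20 is a leaf — visit 20.
        Visit 17.
        At 17: go right to 33.
          33 is a leaf — visit 33.
  Visit 30.
  At 30: no right child.
Visit 27.
At 27: no right child.
Full in-order sequence: 5, 21, 2, 25, 38, 20, 17, 33, 30, 27.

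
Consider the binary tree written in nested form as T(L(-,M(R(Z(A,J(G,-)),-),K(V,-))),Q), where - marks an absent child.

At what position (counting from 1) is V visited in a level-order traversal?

Level-order visits nodes level by level from the root, left to right within each level.
Level 0: T
Level 1: L, Q
Level 2: M
Level 3: R, K
Level 4: Z, V
Level 5: A, J
Level 6: G
Full level-order sequence: T, L, Q, M, R, K, Z, V, A, J, G.

8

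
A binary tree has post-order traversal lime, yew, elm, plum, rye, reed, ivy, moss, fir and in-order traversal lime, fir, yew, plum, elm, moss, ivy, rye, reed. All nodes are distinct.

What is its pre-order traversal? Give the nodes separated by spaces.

fir lime moss plum yew elm ivy reed rye

The last element of post-order is the root; it splits in-order into left and right subtrees.
Root fir: left subtree has 1 node {lime}, right has 7 {yew, plum, elm, moss, ivy, rye, reed}.
  Root moss: left subtree has 3 nodes {yew, plum, elm}, right has 3 {ivy, rye, reed}.
    Root plum: left subtree has 1 node {yew}, right has 1 {elm}.
    Root ivy: left subtree has 0 nodes { }, right has 2 {rye, reed}.
      Root reed: left subtree has 1 node {rye}, right has 0 { }.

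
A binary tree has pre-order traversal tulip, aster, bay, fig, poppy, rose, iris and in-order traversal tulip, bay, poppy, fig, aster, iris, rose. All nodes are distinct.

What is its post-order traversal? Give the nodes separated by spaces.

The first element of pre-order is the root; it splits in-order into left and right subtrees.
Root tulip: left subtree has 0 nodes { }, right has 6 {bay, poppy, fig, aster, iris, rose}.
  Root aster: left subtree has 3 nodes {bay, poppy, fig}, right has 2 {iris, rose}.
    Root bay: left subtree has 0 nodes { }, right has 2 {poppy, fig}.
      Root fig: left subtree has 1 node {poppy}, right has 0 { }.
    Root rose: left subtree has 1 node {iris}, right has 0 { }.

poppy fig bay iris rose aster tulip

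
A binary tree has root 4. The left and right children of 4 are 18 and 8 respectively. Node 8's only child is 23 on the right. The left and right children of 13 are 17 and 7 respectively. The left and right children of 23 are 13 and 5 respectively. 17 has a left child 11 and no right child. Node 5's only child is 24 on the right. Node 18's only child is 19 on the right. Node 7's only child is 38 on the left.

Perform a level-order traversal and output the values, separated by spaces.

Level-order visits nodes level by level from the root, left to right within each level.
Level 0: 4
Level 1: 18, 8
Level 2: 19, 23
Level 3: 13, 5
Level 4: 17, 7, 24
Level 5: 11, 38

4 18 8 19 23 13 5 17 7 24 11 38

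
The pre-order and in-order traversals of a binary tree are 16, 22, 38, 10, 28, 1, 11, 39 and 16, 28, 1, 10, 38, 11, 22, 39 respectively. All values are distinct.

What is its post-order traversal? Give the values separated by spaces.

The first element of pre-order is the root; it splits in-order into left and right subtrees.
Root 16: left subtree has 0 nodes { }, right has 7 {28, 1, 10, 38, 11, 22, 39}.
  Root 22: left subtree has 5 nodes {28, 1, 10, 38, 11}, right has 1 {39}.
    Root 38: left subtree has 3 nodes {28, 1, 10}, right has 1 {11}.
      Root 10: left subtree has 2 nodes {28, 1}, right has 0 { }.
        Root 28: left subtree has 0 nodes { }, right has 1 {1}.

1 28 10 11 38 39 22 16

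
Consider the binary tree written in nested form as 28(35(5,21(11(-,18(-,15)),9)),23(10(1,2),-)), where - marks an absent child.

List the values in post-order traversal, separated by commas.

Post-order visits the left subtree, then the right subtree, then the node.
At 28: go left to 35.
  At 35: go left to 5.
    5 is a leaf — visit 5.
  At 35: go right to 21.
    At 21: go left to 11.
      At 11: no left child.
      At 11: go right to 18.
        At 18: no left child.
        At 18: go right to 15.
          15 is a leaf — visit 15.
        Visit 18.
      Visit 11.
    At 21: go right to 9.
      9 is a leaf — visit 9.
    Visit 21.
  Visit 35.
At 28: go right to 23.
  At 23: go left to 10.
    At 10: go left to 1.
      1 is a leaf — visit 1.
    At 10: go right to 2.
      2 is a leaf — visit 2.
    Visit 10.
  At 23: no right child.
  Visit 23.
Visit 28.

5, 15, 18, 11, 9, 21, 35, 1, 2, 10, 23, 28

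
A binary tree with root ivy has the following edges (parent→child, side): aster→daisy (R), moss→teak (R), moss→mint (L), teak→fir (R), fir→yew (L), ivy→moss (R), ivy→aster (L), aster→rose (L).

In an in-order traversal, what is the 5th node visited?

mint

In-order visits the left subtree, then the node, then the right subtree.
At ivy: go left to aster.
  At aster: go left to rose.
    rose is a leaf — visit rose.
  Visit aster.
  At aster: go right to daisy.
    daisy is a leaf — visit daisy.
Visit ivy.
At ivy: go right to moss.
  At moss: go left to mint.
    mint is a leaf — visit mint.
  Visit moss.
  At moss: go right to teak.
    At teak: no left child.
    Visit teak.
    At teak: go right to fir.
      At fir: go left to yew.
        yew is a leaf — visit yew.
      Visit fir.
      At fir: no right child.
Full in-order sequence: rose, aster, daisy, ivy, mint, moss, teak, yew, fir.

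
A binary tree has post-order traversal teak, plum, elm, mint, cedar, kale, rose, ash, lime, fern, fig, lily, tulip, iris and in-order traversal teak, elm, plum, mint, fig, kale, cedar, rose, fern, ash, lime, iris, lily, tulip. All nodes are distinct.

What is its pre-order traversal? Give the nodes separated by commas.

The last element of post-order is the root; it splits in-order into left and right subtrees.
Root iris: left subtree has 11 nodes {teak, elm, plum, mint, fig, kale, cedar, rose, fern, ash, lime}, right has 2 {lily, tulip}.
  Root fig: left subtree has 4 nodes {teak, elm, plum, mint}, right has 6 {kale, cedar, rose, fern, ash, lime}.
    Root mint: left subtree has 3 nodes {teak, elm, plum}, right has 0 { }.
      Root elm: left subtree has 1 node {teak}, right has 1 {plum}.
    Root fern: left subtree has 3 nodes {kale, cedar, rose}, right has 2 {ash, lime}.
      Root rose: left subtree has 2 nodes {kale, cedar}, right has 0 { }.
        Root kale: left subtree has 0 nodes { }, right has 1 {cedar}.
      Root lime: left subtree has 1 node {ash}, right has 0 { }.
  Root tulip: left subtree has 1 node {lily}, right has 0 { }.

iris, fig, mint, elm, teak, plum, fern, rose, kale, cedar, lime, ash, tulip, lily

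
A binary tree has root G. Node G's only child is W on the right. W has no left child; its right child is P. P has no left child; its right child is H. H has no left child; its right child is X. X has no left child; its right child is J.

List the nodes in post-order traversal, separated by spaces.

J X H P W G

Post-order visits the left subtree, then the right subtree, then the node.
At G: no left child.
At G: go right to W.
  At W: no left child.
  At W: go right to P.
    At P: no left child.
    At P: go right to H.
      At H: no left child.
      At H: go right to X.
        At X: no left child.
        At X: go right to J.
          J is a leaf — visit J.
        Visit X.
      Visit H.
    Visit P.
  Visit W.
Visit G.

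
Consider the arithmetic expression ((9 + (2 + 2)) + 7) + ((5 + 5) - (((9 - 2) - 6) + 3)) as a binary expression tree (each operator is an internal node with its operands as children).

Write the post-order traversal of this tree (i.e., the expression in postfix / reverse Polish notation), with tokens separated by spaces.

9 2 2 + + 7 + 5 5 + 9 2 - 6 - 3 + - +

Post-order on an expression tree gives postfix notation: for each operator, emit left operand, right operand, then the operator.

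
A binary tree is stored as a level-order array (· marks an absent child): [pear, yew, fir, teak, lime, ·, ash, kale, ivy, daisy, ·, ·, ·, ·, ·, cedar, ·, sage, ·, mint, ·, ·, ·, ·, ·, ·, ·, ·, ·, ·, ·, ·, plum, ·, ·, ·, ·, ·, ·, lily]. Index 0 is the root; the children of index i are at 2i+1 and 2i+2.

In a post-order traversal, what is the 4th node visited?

Post-order visits the left subtree, then the right subtree, then the node.
At pear: go left to yew.
  At yew: go left to teak.
    At teak: go left to kale.
      At kale: go left to cedar.
        At cedar: no left child.
        At cedar: go right to plum.
          plum is a leaf — visit plum.
        Visit cedar.
      At kale: no right child.
      Visit kale.
    At teak: go right to ivy.
      At ivy: go left to sage.
        sage is a leaf — visit sage.
      At ivy: no right child.
      Visit ivy.
    Visit teak.
  At yew: go right to lime.
    At lime: go left to daisy.
      At daisy: go left to mint.
        At mint: go left to lily.
          lily is a leaf — visit lily.
        At mint: no right child.
        Visit mint.
      At daisy: no right child.
      Visit daisy.
    At lime: no right child.
    Visit lime.
  Visit yew.
At pear: go right to fir.
  At fir: no left child.
  At fir: go right to ash.
    ash is a leaf — visit ash.
  Visit fir.
Visit pear.
Full post-order sequence: plum, cedar, kale, sage, ivy, teak, lily, mint, daisy, lime, yew, ash, fir, pear.

sage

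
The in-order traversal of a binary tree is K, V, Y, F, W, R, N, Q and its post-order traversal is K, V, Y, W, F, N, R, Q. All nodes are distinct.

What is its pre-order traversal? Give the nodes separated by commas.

The last element of post-order is the root; it splits in-order into left and right subtrees.
Root Q: left subtree has 7 nodes {K, V, Y, F, W, R, N}, right has 0 { }.
  Root R: left subtree has 5 nodes {K, V, Y, F, W}, right has 1 {N}.
    Root F: left subtree has 3 nodes {K, V, Y}, right has 1 {W}.
      Root Y: left subtree has 2 nodes {K, V}, right has 0 { }.
        Root V: left subtree has 1 node {K}, right has 0 { }.

Q, R, F, Y, V, K, W, N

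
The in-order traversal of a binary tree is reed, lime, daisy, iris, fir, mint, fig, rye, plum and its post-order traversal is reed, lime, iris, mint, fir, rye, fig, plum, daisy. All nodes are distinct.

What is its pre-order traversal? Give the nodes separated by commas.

The last element of post-order is the root; it splits in-order into left and right subtrees.
Root daisy: left subtree has 2 nodes {reed, lime}, right has 6 {iris, fir, mint, fig, rye, plum}.
  Root lime: left subtree has 1 node {reed}, right has 0 { }.
  Root plum: left subtree has 5 nodes {iris, fir, mint, fig, rye}, right has 0 { }.
    Root fig: left subtree has 3 nodes {iris, fir, mint}, right has 1 {rye}.
      Root fir: left subtree has 1 node {iris}, right has 1 {mint}.

daisy, lime, reed, plum, fig, fir, iris, mint, rye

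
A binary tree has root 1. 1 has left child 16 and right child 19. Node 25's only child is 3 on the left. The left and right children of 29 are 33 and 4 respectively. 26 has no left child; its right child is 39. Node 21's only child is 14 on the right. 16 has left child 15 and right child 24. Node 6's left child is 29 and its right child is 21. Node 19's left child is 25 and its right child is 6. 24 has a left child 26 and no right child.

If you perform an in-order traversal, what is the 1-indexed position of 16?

In-order visits the left subtree, then the node, then the right subtree.
At 1: go left to 16.
  At 16: go left to 15.
    15 is a leaf — visit 15.
  Visit 16.
  At 16: go right to 24.
    At 24: go left to 26.
      At 26: no left child.
      Visit 26.
      At 26: go right to 39.
        39 is a leaf — visit 39.
    Visit 24.
    At 24: no right child.
Visit 1.
At 1: go right to 19.
  At 19: go left to 25.
    At 25: go left to 3.
      3 is a leaf — visit 3.
    Visit 25.
    At 25: no right child.
  Visit 19.
  At 19: go right to 6.
    At 6: go left to 29.
      At 29: go left to 33.
        33 is a leaf — visit 33.
      Visit 29.
      At 29: go right to 4.
        4 is a leaf — visit 4.
    Visit 6.
    At 6: go right to 21.
      At 21: no left child.
      Visit 21.
      At 21: go right to 14.
        14 is a leaf — visit 14.
Full in-order sequence: 15, 16, 26, 39, 24, 1, 3, 25, 19, 33, 29, 4, 6, 21, 14.

2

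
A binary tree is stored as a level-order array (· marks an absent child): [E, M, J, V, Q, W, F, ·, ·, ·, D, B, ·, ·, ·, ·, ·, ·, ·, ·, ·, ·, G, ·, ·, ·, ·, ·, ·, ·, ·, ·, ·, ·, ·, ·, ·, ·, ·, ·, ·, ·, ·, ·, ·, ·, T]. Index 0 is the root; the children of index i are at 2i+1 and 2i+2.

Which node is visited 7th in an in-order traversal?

E

In-order visits the left subtree, then the node, then the right subtree.
At E: go left to M.
  At M: go left to V.
    V is a leaf — visit V.
  Visit M.
  At M: go right to Q.
    At Q: no left child.
    Visit Q.
    At Q: go right to D.
      At D: no left child.
      Visit D.
      At D: go right to G.
        At G: no left child.
        Visit G.
        At G: go right to T.
          T is a leaf — visit T.
Visit E.
At E: go right to J.
  At J: go left to W.
    At W: go left to B.
      B is a leaf — visit B.
    Visit W.
    At W: no right child.
  Visit J.
  At J: go right to F.
    F is a leaf — visit F.
Full in-order sequence: V, M, Q, D, G, T, E, B, W, J, F.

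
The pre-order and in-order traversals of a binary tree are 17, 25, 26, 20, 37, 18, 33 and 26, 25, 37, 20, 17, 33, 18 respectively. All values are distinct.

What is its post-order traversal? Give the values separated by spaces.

The first element of pre-order is the root; it splits in-order into left and right subtrees.
Root 17: left subtree has 4 nodes {26, 25, 37, 20}, right has 2 {33, 18}.
  Root 25: left subtree has 1 node {26}, right has 2 {37, 20}.
    Root 20: left subtree has 1 node {37}, right has 0 { }.
  Root 18: left subtree has 1 node {33}, right has 0 { }.

26 37 20 25 33 18 17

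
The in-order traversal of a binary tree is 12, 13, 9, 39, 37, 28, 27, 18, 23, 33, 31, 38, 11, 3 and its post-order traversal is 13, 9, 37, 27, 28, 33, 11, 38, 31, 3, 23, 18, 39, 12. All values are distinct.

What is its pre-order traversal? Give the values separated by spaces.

12 39 9 13 18 28 37 27 23 3 31 33 38 11

The last element of post-order is the root; it splits in-order into left and right subtrees.
Root 12: left subtree has 0 nodes { }, right has 13 {13, 9, 39, 37, 28, 27, 18, 23, 33, 31, 38, 11, 3}.
  Root 39: left subtree has 2 nodes {13, 9}, right has 10 {37, 28, 27, 18, 23, 33, 31, 38, 11, 3}.
    Root 9: left subtree has 1 node {13}, right has 0 { }.
    Root 18: left subtree has 3 nodes {37, 28, 27}, right has 6 {23, 33, 31, 38, 11, 3}.
      Root 28: left subtree has 1 node {37}, right has 1 {27}.
      Root 23: left subtree has 0 nodes { }, right has 5 {33, 31, 38, 11, 3}.
        Root 3: left subtree has 4 nodes {33, 31, 38, 11}, right has 0 { }.
          Root 31: left subtree has 1 node {33}, right has 2 {38, 11}.
            Root 38: left subtree has 0 nodes { }, right has 1 {11}.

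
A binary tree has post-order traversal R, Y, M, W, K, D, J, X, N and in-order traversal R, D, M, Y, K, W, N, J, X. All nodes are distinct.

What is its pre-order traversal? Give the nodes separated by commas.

N, D, R, K, M, Y, W, X, J

The last element of post-order is the root; it splits in-order into left and right subtrees.
Root N: left subtree has 6 nodes {R, D, M, Y, K, W}, right has 2 {J, X}.
  Root D: left subtree has 1 node {R}, right has 4 {M, Y, K, W}.
    Root K: left subtree has 2 nodes {M, Y}, right has 1 {W}.
      Root M: left subtree has 0 nodes { }, right has 1 {Y}.
  Root X: left subtree has 1 node {J}, right has 0 { }.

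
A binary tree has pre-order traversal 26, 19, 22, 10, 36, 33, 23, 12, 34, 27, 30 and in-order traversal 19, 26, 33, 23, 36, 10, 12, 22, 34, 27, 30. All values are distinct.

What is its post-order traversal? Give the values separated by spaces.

The first element of pre-order is the root; it splits in-order into left and right subtrees.
Root 26: left subtree has 1 node {19}, right has 9 {33, 23, 36, 10, 12, 22, 34, 27, 30}.
  Root 22: left subtree has 5 nodes {33, 23, 36, 10, 12}, right has 3 {34, 27, 30}.
    Root 10: left subtree has 3 nodes {33, 23, 36}, right has 1 {12}.
      Root 36: left subtree has 2 nodes {33, 23}, right has 0 { }.
        Root 33: left subtree has 0 nodes { }, right has 1 {23}.
    Root 34: left subtree has 0 nodes { }, right has 2 {27, 30}.
      Root 27: left subtree has 0 nodes { }, right has 1 {30}.

19 23 33 36 12 10 30 27 34 22 26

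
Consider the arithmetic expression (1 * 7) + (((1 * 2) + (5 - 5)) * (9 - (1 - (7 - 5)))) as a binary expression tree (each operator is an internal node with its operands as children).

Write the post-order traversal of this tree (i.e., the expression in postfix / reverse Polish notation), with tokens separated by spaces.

1 7 * 1 2 * 5 5 - + 9 1 7 5 - - - * +

Post-order on an expression tree gives postfix notation: for each operator, emit left operand, right operand, then the operator.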